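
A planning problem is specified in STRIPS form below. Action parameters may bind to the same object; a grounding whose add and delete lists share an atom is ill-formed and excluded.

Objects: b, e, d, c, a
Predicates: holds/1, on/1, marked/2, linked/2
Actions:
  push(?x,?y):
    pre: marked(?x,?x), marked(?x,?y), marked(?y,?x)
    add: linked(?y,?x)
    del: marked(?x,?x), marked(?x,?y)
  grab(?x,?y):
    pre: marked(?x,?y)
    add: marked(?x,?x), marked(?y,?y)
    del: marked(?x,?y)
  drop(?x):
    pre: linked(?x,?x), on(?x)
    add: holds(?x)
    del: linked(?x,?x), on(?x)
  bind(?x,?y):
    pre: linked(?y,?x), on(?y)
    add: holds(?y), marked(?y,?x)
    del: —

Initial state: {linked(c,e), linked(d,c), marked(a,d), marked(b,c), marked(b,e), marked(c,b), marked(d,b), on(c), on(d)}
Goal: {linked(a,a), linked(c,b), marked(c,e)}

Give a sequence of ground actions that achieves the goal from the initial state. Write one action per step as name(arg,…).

1. grab(b,e)  →  {linked(c,e), linked(d,c), marked(a,d), marked(b,b), marked(b,c), marked(c,b), marked(d,b), marked(e,e), on(c), on(d)}
2. push(b,c)  →  {linked(c,b), linked(c,e), linked(d,c), marked(a,d), marked(c,b), marked(d,b), marked(e,e), on(c), on(d)}
3. grab(a,d)  →  {linked(c,b), linked(c,e), linked(d,c), marked(a,a), marked(c,b), marked(d,b), marked(d,d), marked(e,e), on(c), on(d)}
4. push(a,a)  →  {linked(a,a), linked(c,b), linked(c,e), linked(d,c), marked(c,b), marked(d,b), marked(d,d), marked(e,e), on(c), on(d)}
5. bind(e,c)  →  {holds(c), linked(a,a), linked(c,b), linked(c,e), linked(d,c), marked(c,b), marked(c,e), marked(d,b), marked(d,d), marked(e,e), on(c), on(d)}

grab(b,e); push(b,c); grab(a,d); push(a,a); bind(e,c)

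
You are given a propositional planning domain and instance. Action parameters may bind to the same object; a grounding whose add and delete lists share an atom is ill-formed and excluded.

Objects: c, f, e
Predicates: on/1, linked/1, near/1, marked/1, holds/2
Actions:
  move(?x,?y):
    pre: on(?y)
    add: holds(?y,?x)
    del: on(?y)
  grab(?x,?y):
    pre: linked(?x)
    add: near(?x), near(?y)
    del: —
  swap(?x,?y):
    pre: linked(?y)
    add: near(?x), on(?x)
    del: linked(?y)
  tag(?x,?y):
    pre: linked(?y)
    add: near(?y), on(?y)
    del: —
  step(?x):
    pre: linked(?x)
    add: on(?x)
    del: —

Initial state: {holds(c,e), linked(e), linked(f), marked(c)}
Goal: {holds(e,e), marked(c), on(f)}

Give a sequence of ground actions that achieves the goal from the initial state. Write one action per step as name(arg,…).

swap(f,f); swap(e,e); move(e,e)

1. swap(f,f)  →  {holds(c,e), linked(e), marked(c), near(f), on(f)}
2. swap(e,e)  →  {holds(c,e), marked(c), near(e), near(f), on(e), on(f)}
3. move(e,e)  →  {holds(c,e), holds(e,e), marked(c), near(e), near(f), on(f)}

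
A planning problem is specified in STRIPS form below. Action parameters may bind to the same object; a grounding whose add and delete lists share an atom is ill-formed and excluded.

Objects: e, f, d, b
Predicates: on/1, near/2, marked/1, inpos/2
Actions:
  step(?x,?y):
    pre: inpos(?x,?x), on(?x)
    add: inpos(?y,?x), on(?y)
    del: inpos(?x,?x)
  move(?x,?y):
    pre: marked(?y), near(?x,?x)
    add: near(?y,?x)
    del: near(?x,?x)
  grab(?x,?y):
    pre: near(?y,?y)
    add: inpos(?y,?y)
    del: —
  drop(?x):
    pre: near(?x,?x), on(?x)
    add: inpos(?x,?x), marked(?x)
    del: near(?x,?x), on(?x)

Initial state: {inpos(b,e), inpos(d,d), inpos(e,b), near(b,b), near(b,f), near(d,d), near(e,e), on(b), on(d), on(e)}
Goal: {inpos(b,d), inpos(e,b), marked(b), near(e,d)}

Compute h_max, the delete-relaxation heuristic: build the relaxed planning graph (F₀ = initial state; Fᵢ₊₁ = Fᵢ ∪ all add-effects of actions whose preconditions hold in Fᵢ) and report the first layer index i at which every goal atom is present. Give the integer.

F0 = init (10 atoms)
F1 = F0 ∪ {inpos(b,b), inpos(b,d), inpos(e,d), inpos(e,e), inpos(f,d), marked(b), marked(d), marked(e), on(f)}  (19 atoms)
F2 = F1 ∪ {inpos(d,b), inpos(d,e), inpos(f,b), inpos(f,e), near(b,d), near(b,e), near(d,b), near(d,e), near(e,b), near(e,d)}  (29 atoms)
goal ⊆ F2  ⇒  h_max = 2

2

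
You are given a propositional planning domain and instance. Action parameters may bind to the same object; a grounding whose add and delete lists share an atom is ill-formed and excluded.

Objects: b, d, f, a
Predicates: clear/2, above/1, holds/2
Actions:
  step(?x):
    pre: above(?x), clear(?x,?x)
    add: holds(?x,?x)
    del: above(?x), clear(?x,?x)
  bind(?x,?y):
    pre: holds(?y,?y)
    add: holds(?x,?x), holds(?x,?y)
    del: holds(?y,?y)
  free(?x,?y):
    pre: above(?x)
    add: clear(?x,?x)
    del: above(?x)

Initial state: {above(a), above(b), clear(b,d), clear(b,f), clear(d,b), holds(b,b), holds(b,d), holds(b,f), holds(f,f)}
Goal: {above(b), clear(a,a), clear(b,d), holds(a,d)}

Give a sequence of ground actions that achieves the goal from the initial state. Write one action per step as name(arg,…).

bind(d,b); bind(a,d); free(a,b)

1. bind(d,b)  →  {above(a), above(b), clear(b,d), clear(b,f), clear(d,b), holds(b,d), holds(b,f), holds(d,b), holds(d,d), holds(f,f)}
2. bind(a,d)  →  {above(a), above(b), clear(b,d), clear(b,f), clear(d,b), holds(a,a), holds(a,d), holds(b,d), holds(b,f), holds(d,b), holds(f,f)}
3. free(a,b)  →  {above(b), clear(a,a), clear(b,d), clear(b,f), clear(d,b), holds(a,a), holds(a,d), holds(b,d), holds(b,f), holds(d,b), holds(f,f)}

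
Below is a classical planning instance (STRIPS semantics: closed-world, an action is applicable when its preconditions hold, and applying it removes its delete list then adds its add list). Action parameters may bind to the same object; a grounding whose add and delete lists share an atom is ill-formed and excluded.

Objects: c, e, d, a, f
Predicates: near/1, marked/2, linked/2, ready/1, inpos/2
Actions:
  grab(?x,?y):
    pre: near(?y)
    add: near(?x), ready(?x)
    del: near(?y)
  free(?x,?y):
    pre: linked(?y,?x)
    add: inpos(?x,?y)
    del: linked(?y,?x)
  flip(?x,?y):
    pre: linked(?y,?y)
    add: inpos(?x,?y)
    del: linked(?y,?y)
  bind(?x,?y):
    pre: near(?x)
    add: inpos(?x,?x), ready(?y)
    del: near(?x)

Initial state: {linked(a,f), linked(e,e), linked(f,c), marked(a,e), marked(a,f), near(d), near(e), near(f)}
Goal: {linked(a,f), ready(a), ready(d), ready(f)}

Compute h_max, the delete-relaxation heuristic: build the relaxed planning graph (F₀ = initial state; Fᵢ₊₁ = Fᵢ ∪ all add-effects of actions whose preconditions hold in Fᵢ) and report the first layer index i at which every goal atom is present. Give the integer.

1

F0 = init (8 atoms)
F1 = F0 ∪ {inpos(a,e), inpos(c,e), inpos(c,f), inpos(d,d), inpos(d,e), inpos(e,e), inpos(f,a), inpos(f,e), inpos(f,f), near(a), near(c), ready(a), ready(c), ready(d), ready(e), ready(f)}  (24 atoms)
goal ⊆ F1  ⇒  h_max = 1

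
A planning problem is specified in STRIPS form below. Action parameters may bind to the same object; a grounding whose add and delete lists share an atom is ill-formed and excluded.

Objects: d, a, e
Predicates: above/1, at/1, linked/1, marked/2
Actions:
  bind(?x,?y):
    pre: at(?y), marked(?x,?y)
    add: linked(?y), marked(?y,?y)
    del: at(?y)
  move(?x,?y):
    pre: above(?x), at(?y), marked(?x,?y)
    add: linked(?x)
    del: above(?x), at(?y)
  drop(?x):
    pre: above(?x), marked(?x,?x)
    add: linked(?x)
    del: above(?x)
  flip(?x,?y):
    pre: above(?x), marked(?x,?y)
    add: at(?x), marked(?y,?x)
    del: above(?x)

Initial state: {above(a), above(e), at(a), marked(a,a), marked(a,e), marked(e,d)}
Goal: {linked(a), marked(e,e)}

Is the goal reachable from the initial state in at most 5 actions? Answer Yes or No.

Yes

1. bind(a,a)  →  {above(a), above(e), linked(a), marked(a,a), marked(a,e), marked(e,d)}
2. flip(e,d)  →  {above(a), at(e), linked(a), marked(a,a), marked(a,e), marked(d,e), marked(e,d)}
3. bind(d,e)  →  {above(a), linked(a), linked(e), marked(a,a), marked(a,e), marked(d,e), marked(e,d), marked(e,e)}
optimal plan length = 3; 3 ≤ 5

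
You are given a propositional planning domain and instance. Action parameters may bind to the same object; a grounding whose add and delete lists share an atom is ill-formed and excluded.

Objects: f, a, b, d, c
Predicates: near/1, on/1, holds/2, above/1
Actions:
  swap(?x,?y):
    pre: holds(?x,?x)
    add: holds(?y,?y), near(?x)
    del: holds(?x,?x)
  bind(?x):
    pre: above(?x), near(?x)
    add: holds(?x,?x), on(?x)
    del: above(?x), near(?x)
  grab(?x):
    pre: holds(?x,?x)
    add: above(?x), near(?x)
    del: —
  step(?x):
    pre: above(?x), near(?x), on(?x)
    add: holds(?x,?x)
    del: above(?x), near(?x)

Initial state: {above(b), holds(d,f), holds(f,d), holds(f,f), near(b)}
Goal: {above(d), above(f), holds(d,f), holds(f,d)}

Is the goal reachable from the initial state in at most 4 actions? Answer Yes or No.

1. grab(f)  →  {above(b), above(f), holds(d,f), holds(f,d), holds(f,f), near(b), near(f)}
2. swap(f,d)  →  {above(b), above(f), holds(d,d), holds(d,f), holds(f,d), near(b), near(f)}
3. grab(d)  →  {above(b), above(d), above(f), holds(d,d), holds(d,f), holds(f,d), near(b), near(d), near(f)}
optimal plan length = 3; 3 ≤ 4

Yes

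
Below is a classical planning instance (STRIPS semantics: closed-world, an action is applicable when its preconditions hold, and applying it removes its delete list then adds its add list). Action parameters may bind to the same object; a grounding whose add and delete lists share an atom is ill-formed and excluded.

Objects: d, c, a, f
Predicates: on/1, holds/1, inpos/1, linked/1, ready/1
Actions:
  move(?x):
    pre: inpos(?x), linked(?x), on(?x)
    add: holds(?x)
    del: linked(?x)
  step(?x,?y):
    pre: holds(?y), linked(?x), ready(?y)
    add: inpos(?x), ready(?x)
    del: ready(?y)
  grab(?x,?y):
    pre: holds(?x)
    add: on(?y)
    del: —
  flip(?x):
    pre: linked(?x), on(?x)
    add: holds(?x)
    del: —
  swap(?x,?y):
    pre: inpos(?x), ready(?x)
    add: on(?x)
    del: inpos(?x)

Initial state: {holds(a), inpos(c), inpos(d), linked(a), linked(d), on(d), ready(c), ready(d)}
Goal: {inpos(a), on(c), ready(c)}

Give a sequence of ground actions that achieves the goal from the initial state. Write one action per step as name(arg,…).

1. move(d)  →  {holds(a), holds(d), inpos(c), inpos(d), linked(a), on(d), ready(c), ready(d)}
2. step(a,d)  →  {holds(a), holds(d), inpos(a), inpos(c), inpos(d), linked(a), on(d), ready(a), ready(c)}
3. grab(d,c)  →  {holds(a), holds(d), inpos(a), inpos(c), inpos(d), linked(a), on(c), on(d), ready(a), ready(c)}

move(d); step(a,d); grab(d,c)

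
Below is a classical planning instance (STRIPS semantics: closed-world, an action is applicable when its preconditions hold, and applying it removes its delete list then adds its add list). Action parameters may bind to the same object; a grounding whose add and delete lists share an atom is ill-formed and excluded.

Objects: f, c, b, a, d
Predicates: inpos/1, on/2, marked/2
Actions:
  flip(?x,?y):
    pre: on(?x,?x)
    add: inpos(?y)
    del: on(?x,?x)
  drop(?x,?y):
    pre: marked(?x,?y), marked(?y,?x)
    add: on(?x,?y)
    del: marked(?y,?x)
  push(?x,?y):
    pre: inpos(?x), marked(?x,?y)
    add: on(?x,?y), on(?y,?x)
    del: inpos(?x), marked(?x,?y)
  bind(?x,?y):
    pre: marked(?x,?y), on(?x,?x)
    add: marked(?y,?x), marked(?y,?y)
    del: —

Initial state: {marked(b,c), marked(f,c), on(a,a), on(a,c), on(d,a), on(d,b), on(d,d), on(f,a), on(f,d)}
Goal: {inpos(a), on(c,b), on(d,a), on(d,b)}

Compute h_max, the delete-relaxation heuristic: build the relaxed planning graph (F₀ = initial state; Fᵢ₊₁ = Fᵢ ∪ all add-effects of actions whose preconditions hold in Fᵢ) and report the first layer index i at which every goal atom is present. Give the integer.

2

F0 = init (9 atoms)
F1 = F0 ∪ {inpos(a), inpos(b), inpos(c), inpos(d), inpos(f)}  (14 atoms)
F2 = F1 ∪ {on(b,c), on(c,b), on(c,f), on(f,c)}  (18 atoms)
goal ⊆ F2  ⇒  h_max = 2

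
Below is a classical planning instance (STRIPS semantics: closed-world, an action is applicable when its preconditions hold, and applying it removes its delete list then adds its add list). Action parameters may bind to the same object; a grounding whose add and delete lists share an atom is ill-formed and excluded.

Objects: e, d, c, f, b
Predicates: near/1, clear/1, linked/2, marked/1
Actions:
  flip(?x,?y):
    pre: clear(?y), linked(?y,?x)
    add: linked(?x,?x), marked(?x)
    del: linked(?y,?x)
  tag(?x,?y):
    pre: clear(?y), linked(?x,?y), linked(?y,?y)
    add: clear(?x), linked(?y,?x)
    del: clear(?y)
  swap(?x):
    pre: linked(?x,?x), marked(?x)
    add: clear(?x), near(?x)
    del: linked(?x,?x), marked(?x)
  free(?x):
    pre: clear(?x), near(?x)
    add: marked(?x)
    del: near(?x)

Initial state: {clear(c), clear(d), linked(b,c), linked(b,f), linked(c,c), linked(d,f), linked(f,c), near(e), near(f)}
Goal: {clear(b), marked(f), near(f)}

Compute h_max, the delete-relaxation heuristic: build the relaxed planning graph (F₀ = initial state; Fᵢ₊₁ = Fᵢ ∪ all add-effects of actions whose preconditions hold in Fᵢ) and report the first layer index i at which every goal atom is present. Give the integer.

F0 = init (9 atoms)
F1 = F0 ∪ {clear(b), clear(f), linked(c,b), linked(c,f), linked(f,f), marked(f)}  (15 atoms)
goal ⊆ F1  ⇒  h_max = 1

1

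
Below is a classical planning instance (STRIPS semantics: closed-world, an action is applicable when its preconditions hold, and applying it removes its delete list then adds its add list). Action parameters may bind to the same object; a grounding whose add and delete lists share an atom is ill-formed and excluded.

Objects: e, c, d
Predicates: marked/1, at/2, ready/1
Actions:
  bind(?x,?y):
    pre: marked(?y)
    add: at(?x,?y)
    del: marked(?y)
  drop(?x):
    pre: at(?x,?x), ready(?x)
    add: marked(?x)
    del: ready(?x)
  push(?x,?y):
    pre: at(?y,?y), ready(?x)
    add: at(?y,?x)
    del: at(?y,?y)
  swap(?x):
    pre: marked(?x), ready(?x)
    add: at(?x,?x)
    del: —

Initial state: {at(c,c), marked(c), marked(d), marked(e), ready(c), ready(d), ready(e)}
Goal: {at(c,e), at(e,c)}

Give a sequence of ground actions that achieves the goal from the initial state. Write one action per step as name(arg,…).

1. bind(e,c)  →  {at(c,c), at(e,c), marked(d), marked(e), ready(c), ready(d), ready(e)}
2. bind(c,e)  →  {at(c,c), at(c,e), at(e,c), marked(d), ready(c), ready(d), ready(e)}

bind(e,c); bind(c,e)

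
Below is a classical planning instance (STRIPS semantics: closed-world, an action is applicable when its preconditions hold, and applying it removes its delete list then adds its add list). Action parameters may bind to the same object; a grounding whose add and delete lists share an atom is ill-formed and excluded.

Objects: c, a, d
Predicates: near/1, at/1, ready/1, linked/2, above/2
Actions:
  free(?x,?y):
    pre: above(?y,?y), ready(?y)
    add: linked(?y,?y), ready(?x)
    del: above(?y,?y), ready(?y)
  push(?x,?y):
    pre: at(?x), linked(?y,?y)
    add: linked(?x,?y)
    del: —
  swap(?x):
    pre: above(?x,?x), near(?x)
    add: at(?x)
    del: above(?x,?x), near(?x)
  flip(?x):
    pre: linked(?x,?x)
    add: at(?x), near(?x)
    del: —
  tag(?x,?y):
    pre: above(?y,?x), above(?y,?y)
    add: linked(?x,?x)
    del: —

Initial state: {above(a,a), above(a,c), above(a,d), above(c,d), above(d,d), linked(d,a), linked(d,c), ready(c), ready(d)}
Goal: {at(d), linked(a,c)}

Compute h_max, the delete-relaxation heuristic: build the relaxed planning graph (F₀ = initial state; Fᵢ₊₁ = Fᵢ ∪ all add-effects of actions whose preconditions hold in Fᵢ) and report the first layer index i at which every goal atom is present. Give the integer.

3

F0 = init (9 atoms)
F1 = F0 ∪ {linked(a,a), linked(c,c), linked(d,d), ready(a)}  (13 atoms)
F2 = F1 ∪ {at(a), at(c), at(d), near(a), near(c), near(d)}  (19 atoms)
F3 = F2 ∪ {linked(a,c), linked(a,d), linked(c,a), linked(c,d)}  (23 atoms)
goal ⊆ F3  ⇒  h_max = 3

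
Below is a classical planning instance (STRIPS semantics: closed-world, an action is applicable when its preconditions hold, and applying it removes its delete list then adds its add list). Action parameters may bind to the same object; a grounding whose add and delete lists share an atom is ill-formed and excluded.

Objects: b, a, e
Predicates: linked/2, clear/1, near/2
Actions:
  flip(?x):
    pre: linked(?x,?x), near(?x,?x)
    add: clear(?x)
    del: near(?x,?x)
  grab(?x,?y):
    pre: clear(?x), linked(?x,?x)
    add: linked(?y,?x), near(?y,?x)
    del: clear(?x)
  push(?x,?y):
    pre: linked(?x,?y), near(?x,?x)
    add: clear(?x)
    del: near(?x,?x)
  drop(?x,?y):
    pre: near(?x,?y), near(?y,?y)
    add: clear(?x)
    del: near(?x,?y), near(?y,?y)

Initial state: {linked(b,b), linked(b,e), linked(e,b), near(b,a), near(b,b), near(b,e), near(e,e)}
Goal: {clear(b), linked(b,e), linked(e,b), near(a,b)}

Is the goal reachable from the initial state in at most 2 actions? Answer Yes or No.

1. flip(b)  →  {clear(b), linked(b,b), linked(b,e), linked(e,b), near(b,a), near(b,e), near(e,e)}
2. grab(b,a)  →  {linked(a,b), linked(b,b), linked(b,e), linked(e,b), near(a,b), near(b,a), near(b,e), near(e,e)}
3. drop(b,e)  →  {clear(b), linked(a,b), linked(b,b), linked(b,e), linked(e,b), near(a,b), near(b,a)}
optimal plan length = 3; 3 > 2

No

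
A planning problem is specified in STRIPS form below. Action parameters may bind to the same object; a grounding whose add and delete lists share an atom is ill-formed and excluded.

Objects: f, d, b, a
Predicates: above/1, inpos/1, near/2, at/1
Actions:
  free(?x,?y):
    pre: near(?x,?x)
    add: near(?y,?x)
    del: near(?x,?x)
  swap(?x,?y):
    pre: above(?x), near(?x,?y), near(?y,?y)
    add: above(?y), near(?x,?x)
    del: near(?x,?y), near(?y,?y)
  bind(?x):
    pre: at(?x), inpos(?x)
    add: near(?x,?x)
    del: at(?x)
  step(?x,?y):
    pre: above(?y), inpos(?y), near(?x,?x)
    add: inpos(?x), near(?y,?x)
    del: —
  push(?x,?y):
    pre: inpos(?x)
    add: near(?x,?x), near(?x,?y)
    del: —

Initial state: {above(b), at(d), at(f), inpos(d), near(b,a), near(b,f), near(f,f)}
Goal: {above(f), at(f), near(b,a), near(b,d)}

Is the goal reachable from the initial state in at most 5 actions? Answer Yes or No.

1. swap(b,f)  →  {above(b), above(f), at(d), at(f), inpos(d), near(b,a), near(b,b)}
2. bind(d)  →  {above(b), above(f), at(f), inpos(d), near(b,a), near(b,b), near(d,d)}
3. free(d,b)  →  {above(b), above(f), at(f), inpos(d), near(b,a), near(b,b), near(b,d)}
optimal plan length = 3; 3 ≤ 5

Yes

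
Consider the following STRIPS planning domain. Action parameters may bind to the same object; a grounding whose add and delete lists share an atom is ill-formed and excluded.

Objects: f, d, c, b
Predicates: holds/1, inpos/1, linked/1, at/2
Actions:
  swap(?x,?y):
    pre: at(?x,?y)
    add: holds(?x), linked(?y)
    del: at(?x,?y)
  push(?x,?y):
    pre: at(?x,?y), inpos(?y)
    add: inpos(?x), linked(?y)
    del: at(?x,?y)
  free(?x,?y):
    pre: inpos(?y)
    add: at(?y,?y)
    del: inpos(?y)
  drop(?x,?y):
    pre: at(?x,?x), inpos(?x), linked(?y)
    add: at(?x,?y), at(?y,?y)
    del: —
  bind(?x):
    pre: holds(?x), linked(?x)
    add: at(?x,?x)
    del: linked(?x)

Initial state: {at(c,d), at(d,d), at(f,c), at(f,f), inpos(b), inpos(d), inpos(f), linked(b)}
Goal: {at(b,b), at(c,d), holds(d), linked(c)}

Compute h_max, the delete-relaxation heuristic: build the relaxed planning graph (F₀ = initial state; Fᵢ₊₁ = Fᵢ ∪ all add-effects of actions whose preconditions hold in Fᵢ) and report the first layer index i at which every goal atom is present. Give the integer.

1

F0 = init (8 atoms)
F1 = F0 ∪ {at(b,b), at(d,b), at(f,b), holds(c), holds(d), holds(f), inpos(c), linked(c), linked(d), linked(f)}  (18 atoms)
goal ⊆ F1  ⇒  h_max = 1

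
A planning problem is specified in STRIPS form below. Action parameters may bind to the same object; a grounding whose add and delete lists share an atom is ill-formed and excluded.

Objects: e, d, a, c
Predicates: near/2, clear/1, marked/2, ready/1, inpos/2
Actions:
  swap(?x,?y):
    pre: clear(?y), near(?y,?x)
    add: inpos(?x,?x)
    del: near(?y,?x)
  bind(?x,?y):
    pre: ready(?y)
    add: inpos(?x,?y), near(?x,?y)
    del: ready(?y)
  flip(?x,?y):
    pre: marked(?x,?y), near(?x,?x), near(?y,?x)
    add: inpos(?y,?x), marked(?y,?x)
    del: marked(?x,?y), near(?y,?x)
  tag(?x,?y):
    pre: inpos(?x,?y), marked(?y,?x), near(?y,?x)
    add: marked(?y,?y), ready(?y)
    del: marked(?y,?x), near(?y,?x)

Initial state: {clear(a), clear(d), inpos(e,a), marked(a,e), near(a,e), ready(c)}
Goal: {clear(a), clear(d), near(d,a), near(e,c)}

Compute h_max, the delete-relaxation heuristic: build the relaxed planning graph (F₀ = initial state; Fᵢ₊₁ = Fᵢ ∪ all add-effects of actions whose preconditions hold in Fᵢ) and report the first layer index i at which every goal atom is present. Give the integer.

F0 = init (6 atoms)
F1 = F0 ∪ {inpos(a,c), inpos(c,c), inpos(d,c), inpos(e,c), inpos(e,e), marked(a,a), near(a,c), near(c,c), near(d,c), near(e,c), ready(a)}  (17 atoms)
F2 = F1 ∪ {inpos(a,a), inpos(c,a), inpos(d,a), near(a,a), near(c,a), near(d,a), near(e,a)}  (24 atoms)
goal ⊆ F2  ⇒  h_max = 2

2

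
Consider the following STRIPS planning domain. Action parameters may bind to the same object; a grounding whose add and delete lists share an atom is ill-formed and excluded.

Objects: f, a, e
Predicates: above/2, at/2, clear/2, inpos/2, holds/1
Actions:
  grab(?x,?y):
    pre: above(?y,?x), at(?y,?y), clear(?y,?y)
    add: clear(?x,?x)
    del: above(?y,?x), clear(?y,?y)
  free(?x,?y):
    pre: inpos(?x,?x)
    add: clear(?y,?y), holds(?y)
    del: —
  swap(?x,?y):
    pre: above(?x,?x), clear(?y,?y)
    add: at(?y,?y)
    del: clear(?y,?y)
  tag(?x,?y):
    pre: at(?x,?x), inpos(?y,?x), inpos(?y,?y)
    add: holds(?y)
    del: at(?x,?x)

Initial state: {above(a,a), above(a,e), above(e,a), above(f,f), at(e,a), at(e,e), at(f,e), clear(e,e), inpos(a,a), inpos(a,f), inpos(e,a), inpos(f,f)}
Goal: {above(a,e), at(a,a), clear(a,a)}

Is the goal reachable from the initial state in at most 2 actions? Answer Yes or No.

1. grab(a,e)  →  {above(a,a), above(a,e), above(f,f), at(e,a), at(e,e), at(f,e), clear(a,a), inpos(a,a), inpos(a,f), inpos(e,a), inpos(f,f)}
2. swap(f,a)  →  {above(a,a), above(a,e), above(f,f), at(a,a), at(e,a), at(e,e), at(f,e), inpos(a,a), inpos(a,f), inpos(e,a), inpos(f,f)}
3. free(f,a)  →  {above(a,a), above(a,e), above(f,f), at(a,a), at(e,a), at(e,e), at(f,e), clear(a,a), holds(a), inpos(a,a), inpos(a,f), inpos(e,a), inpos(f,f)}
optimal plan length = 3; 3 > 2

No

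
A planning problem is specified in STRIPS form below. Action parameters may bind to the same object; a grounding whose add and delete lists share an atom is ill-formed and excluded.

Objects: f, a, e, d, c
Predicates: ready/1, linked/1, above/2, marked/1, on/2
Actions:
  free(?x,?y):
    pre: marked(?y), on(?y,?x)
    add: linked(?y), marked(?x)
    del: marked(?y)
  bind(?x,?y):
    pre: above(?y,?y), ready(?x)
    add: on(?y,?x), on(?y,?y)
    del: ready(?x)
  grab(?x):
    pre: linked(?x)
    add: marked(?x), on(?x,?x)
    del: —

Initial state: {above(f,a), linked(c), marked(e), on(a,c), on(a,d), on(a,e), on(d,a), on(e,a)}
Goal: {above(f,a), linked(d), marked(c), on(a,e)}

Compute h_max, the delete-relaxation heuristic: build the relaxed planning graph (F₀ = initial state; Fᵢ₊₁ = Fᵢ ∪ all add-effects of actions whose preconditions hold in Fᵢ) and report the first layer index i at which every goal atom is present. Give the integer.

F0 = init (8 atoms)
F1 = F0 ∪ {linked(e), marked(a), marked(c), on(c,c)}  (12 atoms)
F2 = F1 ∪ {linked(a), marked(d), on(e,e)}  (15 atoms)
F3 = F2 ∪ {linked(d), on(a,a)}  (17 atoms)
goal ⊆ F3  ⇒  h_max = 3

3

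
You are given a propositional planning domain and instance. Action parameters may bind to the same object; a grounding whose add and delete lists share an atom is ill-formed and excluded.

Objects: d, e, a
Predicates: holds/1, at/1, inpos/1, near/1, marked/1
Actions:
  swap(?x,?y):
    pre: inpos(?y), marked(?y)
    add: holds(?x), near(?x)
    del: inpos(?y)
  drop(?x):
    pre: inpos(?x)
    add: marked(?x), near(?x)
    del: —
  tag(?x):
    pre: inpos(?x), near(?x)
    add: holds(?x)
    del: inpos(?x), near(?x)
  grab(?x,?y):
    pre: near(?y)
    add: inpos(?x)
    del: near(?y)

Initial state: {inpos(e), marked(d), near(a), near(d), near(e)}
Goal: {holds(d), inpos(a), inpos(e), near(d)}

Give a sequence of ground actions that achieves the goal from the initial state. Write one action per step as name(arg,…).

1. grab(d,d)  →  {inpos(d), inpos(e), marked(d), near(a), near(e)}
2. swap(d,d)  →  {holds(d), inpos(e), marked(d), near(a), near(d), near(e)}
3. grab(a,e)  →  {holds(d), inpos(a), inpos(e), marked(d), near(a), near(d)}

grab(d,d); swap(d,d); grab(a,e)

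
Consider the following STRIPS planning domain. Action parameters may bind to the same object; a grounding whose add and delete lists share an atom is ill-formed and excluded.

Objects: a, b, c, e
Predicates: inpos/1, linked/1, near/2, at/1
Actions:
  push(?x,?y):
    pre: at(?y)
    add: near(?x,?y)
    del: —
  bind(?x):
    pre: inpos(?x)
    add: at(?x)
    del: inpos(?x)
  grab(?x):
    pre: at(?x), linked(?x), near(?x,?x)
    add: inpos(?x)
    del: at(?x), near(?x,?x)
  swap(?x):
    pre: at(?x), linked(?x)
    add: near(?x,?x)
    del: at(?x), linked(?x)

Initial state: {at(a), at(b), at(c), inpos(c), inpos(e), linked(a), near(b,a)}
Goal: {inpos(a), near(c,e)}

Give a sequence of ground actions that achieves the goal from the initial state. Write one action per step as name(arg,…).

1. push(a,a)  →  {at(a), at(b), at(c), inpos(c), inpos(e), linked(a), near(a,a), near(b,a)}
2. bind(e)  →  {at(a), at(b), at(c), at(e), inpos(c), linked(a), near(a,a), near(b,a)}
3. push(c,e)  →  {at(a), at(b), at(c), at(e), inpos(c), linked(a), near(a,a), near(b,a), near(c,e)}
4. grab(a)  →  {at(b), at(c), at(e), inpos(a), inpos(c), linked(a), near(b,a), near(c,e)}

push(a,a); bind(e); push(c,e); grab(a)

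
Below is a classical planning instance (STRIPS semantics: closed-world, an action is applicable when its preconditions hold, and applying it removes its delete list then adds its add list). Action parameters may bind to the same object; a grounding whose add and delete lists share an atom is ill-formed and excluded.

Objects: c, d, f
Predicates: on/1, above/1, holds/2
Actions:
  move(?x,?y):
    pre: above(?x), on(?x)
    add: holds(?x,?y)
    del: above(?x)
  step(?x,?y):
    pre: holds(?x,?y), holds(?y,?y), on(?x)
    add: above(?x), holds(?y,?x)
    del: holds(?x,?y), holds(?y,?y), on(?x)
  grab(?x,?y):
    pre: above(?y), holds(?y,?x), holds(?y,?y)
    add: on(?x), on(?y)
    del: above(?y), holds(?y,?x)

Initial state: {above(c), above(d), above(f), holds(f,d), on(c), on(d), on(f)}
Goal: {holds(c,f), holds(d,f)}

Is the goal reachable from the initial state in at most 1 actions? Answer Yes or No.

1. move(c,f)  →  {above(d), above(f), holds(c,f), holds(f,d), on(c), on(d), on(f)}
2. move(d,f)  →  {above(f), holds(c,f), holds(d,f), holds(f,d), on(c), on(d), on(f)}
optimal plan length = 2; 2 > 1

No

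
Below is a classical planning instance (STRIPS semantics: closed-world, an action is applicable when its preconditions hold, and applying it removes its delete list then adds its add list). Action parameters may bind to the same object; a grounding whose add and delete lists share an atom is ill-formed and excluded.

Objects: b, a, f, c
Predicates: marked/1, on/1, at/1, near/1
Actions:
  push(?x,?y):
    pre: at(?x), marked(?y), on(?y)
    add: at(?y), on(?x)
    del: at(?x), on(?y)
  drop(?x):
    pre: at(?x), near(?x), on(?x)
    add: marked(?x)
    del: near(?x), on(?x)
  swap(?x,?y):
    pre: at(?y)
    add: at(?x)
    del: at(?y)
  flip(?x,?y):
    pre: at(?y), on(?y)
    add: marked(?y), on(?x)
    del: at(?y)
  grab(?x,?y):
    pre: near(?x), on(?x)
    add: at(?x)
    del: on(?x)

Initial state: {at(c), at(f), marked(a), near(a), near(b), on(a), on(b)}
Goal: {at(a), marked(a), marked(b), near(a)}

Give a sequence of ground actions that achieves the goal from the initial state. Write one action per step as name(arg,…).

1. push(f,a)  →  {at(a), at(c), marked(a), near(a), near(b), on(b), on(f)}
2. swap(b,c)  →  {at(a), at(b), marked(a), near(a), near(b), on(b), on(f)}
3. drop(b)  →  {at(a), at(b), marked(a), marked(b), near(a), on(f)}

push(f,a); swap(b,c); drop(b)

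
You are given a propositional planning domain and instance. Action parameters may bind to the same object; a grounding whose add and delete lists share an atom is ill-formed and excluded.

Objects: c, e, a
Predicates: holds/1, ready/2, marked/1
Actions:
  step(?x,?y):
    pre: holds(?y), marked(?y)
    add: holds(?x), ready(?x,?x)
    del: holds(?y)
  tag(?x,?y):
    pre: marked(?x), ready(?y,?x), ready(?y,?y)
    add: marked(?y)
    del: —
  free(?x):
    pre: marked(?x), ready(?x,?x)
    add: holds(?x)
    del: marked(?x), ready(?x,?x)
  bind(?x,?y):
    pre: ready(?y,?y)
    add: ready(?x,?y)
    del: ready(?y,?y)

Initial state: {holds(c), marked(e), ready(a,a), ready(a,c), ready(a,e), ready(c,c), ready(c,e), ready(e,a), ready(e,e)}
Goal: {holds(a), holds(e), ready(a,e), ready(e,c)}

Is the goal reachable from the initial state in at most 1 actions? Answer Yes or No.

1. tag(e,c)  →  {holds(c), marked(c), marked(e), ready(a,a), ready(a,c), ready(a,e), ready(c,c), ready(c,e), ready(e,a), ready(e,e)}
2. step(a,c)  →  {holds(a), marked(c), marked(e), ready(a,a), ready(a,c), ready(a,e), ready(c,c), ready(c,e), ready(e,a), ready(e,e)}
3. free(e)  →  {holds(a), holds(e), marked(c), ready(a,a), ready(a,c), ready(a,e), ready(c,c), ready(c,e), ready(e,a)}
4. bind(e,c)  →  {holds(a), holds(e), marked(c), ready(a,a), ready(a,c), ready(a,e), ready(c,e), ready(e,a), ready(e,c)}
optimal plan length = 4; 4 > 1

No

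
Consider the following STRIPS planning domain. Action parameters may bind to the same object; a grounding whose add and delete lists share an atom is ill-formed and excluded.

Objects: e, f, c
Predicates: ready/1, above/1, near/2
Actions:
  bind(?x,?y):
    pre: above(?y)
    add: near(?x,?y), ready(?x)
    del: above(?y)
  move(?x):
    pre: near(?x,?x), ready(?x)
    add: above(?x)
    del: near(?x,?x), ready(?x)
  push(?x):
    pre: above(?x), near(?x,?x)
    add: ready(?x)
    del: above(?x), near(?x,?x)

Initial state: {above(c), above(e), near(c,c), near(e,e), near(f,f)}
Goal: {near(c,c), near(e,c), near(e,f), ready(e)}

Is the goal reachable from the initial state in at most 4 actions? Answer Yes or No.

1. bind(e,c)  →  {above(e), near(c,c), near(e,c), near(e,e), near(f,f), ready(e)}
2. bind(f,e)  →  {near(c,c), near(e,c), near(e,e), near(f,e), near(f,f), ready(e), ready(f)}
3. move(f)  →  {above(f), near(c,c), near(e,c), near(e,e), near(f,e), ready(e)}
4. bind(e,f)  →  {near(c,c), near(e,c), near(e,e), near(e,f), near(f,e), ready(e)}
optimal plan length = 4; 4 ≤ 4

Yes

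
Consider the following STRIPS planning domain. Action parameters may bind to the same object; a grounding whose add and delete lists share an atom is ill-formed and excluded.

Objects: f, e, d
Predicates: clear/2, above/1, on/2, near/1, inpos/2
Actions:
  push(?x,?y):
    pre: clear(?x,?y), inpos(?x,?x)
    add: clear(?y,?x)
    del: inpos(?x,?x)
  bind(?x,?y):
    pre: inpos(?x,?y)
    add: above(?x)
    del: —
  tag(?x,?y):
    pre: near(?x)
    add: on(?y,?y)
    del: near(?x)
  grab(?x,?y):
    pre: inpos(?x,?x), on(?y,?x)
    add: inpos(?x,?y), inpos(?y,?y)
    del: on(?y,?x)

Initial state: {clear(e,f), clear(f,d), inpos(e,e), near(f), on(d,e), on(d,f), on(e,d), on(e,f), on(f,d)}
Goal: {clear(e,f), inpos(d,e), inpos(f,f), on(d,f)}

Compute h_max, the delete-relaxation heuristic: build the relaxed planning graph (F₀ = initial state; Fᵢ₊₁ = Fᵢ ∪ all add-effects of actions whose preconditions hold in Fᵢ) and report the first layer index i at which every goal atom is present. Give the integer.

F0 = init (9 atoms)
F1 = F0 ∪ {above(e), clear(f,e), inpos(d,d), inpos(e,d), on(d,d), on(e,e), on(f,f)}  (16 atoms)
F2 = F1 ∪ {above(d), inpos(d,e), inpos(d,f), inpos(f,f)}  (20 atoms)
goal ⊆ F2  ⇒  h_max = 2

2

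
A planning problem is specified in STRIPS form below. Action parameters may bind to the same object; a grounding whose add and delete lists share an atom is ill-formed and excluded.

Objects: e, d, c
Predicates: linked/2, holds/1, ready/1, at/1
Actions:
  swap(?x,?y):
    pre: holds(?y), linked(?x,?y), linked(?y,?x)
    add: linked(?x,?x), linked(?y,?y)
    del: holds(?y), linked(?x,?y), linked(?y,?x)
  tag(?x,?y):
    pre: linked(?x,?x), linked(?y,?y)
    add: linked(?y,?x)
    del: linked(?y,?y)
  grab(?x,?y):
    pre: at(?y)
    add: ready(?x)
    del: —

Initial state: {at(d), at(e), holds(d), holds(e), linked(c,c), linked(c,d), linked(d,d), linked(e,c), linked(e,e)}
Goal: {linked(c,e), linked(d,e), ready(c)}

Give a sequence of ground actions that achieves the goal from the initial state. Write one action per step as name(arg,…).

1. tag(e,d)  →  {at(d), at(e), holds(d), holds(e), linked(c,c), linked(c,d), linked(d,e), linked(e,c), linked(e,e)}
2. tag(e,c)  →  {at(d), at(e), holds(d), holds(e), linked(c,d), linked(c,e), linked(d,e), linked(e,c), linked(e,e)}
3. grab(c,e)  →  {at(d), at(e), holds(d), holds(e), linked(c,d), linked(c,e), linked(d,e), linked(e,c), linked(e,e), ready(c)}

tag(e,d); tag(e,c); grab(c,e)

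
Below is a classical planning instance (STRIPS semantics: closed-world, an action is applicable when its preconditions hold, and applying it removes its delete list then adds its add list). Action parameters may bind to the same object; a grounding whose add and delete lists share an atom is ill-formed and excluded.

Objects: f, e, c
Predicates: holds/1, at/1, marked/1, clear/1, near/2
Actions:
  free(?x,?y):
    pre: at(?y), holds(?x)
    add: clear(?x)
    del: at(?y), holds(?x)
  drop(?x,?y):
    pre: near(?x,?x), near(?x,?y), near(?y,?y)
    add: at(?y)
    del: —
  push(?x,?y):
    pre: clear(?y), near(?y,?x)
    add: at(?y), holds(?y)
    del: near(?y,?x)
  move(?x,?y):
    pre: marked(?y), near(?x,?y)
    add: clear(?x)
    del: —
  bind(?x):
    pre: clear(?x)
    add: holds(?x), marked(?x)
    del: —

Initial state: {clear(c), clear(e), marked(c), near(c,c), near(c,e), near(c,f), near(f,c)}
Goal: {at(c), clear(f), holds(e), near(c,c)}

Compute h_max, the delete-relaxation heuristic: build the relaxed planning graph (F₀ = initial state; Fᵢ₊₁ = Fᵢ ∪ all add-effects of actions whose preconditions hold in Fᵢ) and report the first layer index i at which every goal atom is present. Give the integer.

F0 = init (7 atoms)
F1 = F0 ∪ {at(c), clear(f), holds(c), holds(e), marked(e)}  (12 atoms)
goal ⊆ F1  ⇒  h_max = 1

1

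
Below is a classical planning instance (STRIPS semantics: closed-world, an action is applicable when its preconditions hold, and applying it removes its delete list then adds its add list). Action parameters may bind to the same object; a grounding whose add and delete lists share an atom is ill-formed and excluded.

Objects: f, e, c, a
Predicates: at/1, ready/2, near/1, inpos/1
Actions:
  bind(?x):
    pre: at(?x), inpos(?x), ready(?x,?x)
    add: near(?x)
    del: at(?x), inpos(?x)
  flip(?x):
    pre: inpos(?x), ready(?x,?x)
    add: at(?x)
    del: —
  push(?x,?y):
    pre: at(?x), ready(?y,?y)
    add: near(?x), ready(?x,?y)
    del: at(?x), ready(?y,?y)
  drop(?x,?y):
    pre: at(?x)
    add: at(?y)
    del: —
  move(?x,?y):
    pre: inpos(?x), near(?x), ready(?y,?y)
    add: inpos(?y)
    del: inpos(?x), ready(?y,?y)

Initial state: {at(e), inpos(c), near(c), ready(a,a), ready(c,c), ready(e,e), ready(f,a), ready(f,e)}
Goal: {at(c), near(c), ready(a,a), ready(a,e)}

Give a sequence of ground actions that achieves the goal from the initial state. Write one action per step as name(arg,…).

flip(c); drop(e,a); push(a,e)

1. flip(c)  →  {at(c), at(e), inpos(c), near(c), ready(a,a), ready(c,c), ready(e,e), ready(f,a), ready(f,e)}
2. drop(e,a)  →  {at(a), at(c), at(e), inpos(c), near(c), ready(a,a), ready(c,c), ready(e,e), ready(f,a), ready(f,e)}
3. push(a,e)  →  {at(c), at(e), inpos(c), near(a), near(c), ready(a,a), ready(a,e), ready(c,c), ready(f,a), ready(f,e)}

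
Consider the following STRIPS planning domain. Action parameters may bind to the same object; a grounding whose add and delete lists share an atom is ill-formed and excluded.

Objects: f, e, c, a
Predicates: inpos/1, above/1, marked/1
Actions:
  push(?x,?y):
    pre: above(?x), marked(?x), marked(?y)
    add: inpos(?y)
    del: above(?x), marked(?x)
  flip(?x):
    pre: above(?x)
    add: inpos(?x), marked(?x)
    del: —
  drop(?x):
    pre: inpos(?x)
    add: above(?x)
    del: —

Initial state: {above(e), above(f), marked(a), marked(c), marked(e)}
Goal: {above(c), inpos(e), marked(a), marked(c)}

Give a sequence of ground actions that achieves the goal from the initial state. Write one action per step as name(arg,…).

flip(e); push(e,c); drop(c)

1. flip(e)  →  {above(e), above(f), inpos(e), marked(a), marked(c), marked(e)}
2. push(e,c)  →  {above(f), inpos(c), inpos(e), marked(a), marked(c)}
3. drop(c)  →  {above(c), above(f), inpos(c), inpos(e), marked(a), marked(c)}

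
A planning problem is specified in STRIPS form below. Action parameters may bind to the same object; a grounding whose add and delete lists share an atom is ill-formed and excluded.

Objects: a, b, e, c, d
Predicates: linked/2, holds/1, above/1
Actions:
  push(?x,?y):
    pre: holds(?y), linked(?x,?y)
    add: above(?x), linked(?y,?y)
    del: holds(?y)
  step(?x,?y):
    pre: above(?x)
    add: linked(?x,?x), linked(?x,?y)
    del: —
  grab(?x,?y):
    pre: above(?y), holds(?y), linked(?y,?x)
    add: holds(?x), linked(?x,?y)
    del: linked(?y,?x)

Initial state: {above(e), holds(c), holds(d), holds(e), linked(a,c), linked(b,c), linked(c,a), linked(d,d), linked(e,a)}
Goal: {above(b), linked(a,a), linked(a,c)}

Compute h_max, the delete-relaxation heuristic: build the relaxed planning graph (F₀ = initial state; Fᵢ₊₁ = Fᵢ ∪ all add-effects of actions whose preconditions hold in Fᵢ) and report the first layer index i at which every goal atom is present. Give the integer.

2

F0 = init (9 atoms)
F1 = F0 ∪ {above(a), above(b), above(d), holds(a), linked(a,e), linked(c,c), linked(e,b), linked(e,c), linked(e,d), linked(e,e)}  (19 atoms)
F2 = F1 ∪ {above(c), holds(b), linked(a,a), linked(a,b), linked(a,d), linked(b,a), linked(b,b), linked(b,d), linked(b,e), linked(c,e), linked(d,a), linked(d,b), linked(d,c), linked(d,e)}  (33 atoms)
goal ⊆ F2  ⇒  h_max = 2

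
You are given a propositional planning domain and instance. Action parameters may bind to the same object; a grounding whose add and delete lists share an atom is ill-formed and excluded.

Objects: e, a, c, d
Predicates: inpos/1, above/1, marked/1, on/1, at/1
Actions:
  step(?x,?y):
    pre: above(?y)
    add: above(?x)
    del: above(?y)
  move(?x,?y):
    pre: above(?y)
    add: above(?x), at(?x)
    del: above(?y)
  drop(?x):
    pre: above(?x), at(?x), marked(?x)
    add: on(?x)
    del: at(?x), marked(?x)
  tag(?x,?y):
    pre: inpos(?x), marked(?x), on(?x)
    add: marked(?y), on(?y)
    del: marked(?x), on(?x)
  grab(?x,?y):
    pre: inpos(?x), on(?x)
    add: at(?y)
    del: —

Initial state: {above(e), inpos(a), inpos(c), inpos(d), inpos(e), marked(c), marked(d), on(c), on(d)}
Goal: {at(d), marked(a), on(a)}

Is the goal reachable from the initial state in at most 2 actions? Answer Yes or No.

1. move(d,e)  →  {above(d), at(d), inpos(a), inpos(c), inpos(d), inpos(e), marked(c), marked(d), on(c), on(d)}
2. tag(c,a)  →  {above(d), at(d), inpos(a), inpos(c), inpos(d), inpos(e), marked(a), marked(d), on(a), on(d)}
optimal plan length = 2; 2 ≤ 2

Yes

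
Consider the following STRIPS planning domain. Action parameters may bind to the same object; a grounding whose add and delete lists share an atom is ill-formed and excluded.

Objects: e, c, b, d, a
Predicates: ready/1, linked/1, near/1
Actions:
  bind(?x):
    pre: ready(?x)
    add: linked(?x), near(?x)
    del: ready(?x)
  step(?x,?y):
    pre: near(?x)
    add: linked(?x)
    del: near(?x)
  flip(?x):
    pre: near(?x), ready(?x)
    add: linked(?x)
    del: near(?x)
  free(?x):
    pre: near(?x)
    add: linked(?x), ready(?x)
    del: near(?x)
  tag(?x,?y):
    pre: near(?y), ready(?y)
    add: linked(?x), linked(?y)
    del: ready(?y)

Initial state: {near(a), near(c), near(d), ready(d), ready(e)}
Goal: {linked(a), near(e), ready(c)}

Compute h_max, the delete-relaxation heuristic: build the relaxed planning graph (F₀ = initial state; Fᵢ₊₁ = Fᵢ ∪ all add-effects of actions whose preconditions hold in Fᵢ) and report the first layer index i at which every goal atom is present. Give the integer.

F0 = init (5 atoms)
F1 = F0 ∪ {linked(a), linked(b), linked(c), linked(d), linked(e), near(e), ready(a), ready(c)}  (13 atoms)
goal ⊆ F1  ⇒  h_max = 1

1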